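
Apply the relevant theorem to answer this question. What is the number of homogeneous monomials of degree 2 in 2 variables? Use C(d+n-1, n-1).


The number of degree-2 monomials in 2 variables is C(d+n-1, n-1).
= C(2+2-1, 2-1) = C(3, 1)
= 3

3


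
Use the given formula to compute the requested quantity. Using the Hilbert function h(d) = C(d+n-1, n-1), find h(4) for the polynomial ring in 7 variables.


The Hilbert function for the polynomial ring in 7 variables is:
h(d) = C(d+n-1, n-1)
h(4) = C(4+7-1, 7-1) = C(10, 6)
= 10! / (6! * 4!)
= 210

210


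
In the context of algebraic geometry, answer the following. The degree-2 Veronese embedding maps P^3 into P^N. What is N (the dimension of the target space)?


The Veronese embedding v_d: P^n -> P^N maps each point to all
degree-d monomials in n+1 homogeneous coordinates.
N = C(n+d, d) - 1
N = C(3+2, 2) - 1
N = C(5, 2) - 1
C(5, 2) = 10
N = 10 - 1 = 9

9


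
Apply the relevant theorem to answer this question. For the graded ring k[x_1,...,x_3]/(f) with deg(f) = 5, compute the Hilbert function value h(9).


For R = k[x_1,...,x_n]/(f) with f homogeneous of degree e:
The Hilbert series is (1 - t^e)/(1 - t)^n.
So h(d) = C(d+n-1, n-1) - C(d-e+n-1, n-1) for d >= e.
With n=3, e=5, d=9:
C(9+3-1, 3-1) = C(11, 2) = 55
C(9-5+3-1, 3-1) = C(6, 2) = 15
h(9) = 55 - 15 = 40

40


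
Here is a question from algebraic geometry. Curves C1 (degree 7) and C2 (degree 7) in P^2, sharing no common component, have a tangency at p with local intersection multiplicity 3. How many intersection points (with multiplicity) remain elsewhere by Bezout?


By Bezout's theorem, the total intersection number is d1 * d2.
Total = 7 * 7 = 49
Intersection multiplicity at p = 3
Remaining intersections = 49 - 3 = 46

46


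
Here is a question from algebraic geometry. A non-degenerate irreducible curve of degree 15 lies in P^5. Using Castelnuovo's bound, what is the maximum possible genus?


Castelnuovo's bound: write d - 1 = m(r-1) + epsilon with 0 <= epsilon < r-1.
d - 1 = 15 - 1 = 14
r - 1 = 5 - 1 = 4
14 = 3*4 + 2, so m = 3, epsilon = 2
pi(d, r) = m(m-1)(r-1)/2 + m*epsilon
= 3*2*4/2 + 3*2
= 24/2 + 6
= 12 + 6 = 18

18


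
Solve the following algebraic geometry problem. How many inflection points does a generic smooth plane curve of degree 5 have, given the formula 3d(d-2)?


For a general smooth plane curve C of degree d, the inflection points are
the intersection of C with its Hessian curve, which has degree 3(d-2).
By Bezout, the total intersection number is d * 3(d-2) = 5 * 9 = 45.
For a general curve every flex is ordinary, so each contributes
multiplicity 1 to C·Hess(C), and the number of distinct inflection
points is 3d(d-2).
Inflection points = 3*5*(5-2) = 3*5*3 = 45

45


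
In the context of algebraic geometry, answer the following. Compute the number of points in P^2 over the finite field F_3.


P^2(F_3) has (q^(n+1) - 1)/(q - 1) points.
= 3^2 + 3^1 + 3^0
= 9 + 3 + 1
= 13

13


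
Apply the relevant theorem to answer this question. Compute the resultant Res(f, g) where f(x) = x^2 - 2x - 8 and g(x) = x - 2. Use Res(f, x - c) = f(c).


For Res(f, x - c), we evaluate f at x = c.
f(2) = 2^2 - 2*2 - 8
= 4 - 4 - 8
= 0 - 8 = -8
Res(f, g) = -8

-8


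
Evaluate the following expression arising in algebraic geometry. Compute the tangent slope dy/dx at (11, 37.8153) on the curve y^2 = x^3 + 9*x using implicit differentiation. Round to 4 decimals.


Using implicit differentiation of y^2 = x^3 + 9*x:
2y * dy/dx = 3x^2 + 9
dy/dx = (3x^2 + 9)/(2y)
Numerator: 3*11^2 + 9 = 372
Denominator: 2*37.8153 = 75.6306
dy/dx = 372/75.6306 = 4.9186

4.9186


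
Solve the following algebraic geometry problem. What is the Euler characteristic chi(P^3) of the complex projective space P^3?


The complex projective space P^3 has one cell in each even real dimension 0, 2, ..., 6.
The cohomology groups are H^{2k}(P^3) = Z for k = 0,...,3, and 0 otherwise.
Euler characteristic = sum of Betti numbers = 1 per even-dimensional cohomology group.
chi(P^3) = 3 + 1 = 4

4


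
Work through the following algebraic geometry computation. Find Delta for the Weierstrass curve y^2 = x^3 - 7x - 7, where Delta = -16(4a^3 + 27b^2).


Compute each component:
4a^3 = 4*(-7)^3 = 4*(-343) = -1372
27b^2 = 27*(-7)^2 = 27*49 = 1323
4a^3 + 27b^2 = -1372 + 1323 = -49
Delta = -16*(-49) = 784

784


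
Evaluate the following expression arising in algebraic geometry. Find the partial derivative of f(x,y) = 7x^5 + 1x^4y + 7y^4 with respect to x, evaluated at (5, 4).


df/dx = 5*7*x^4 + 4*1*x^3*y
At (5,4): 5*7*5^4 + 4*1*5^3*4
= 21875 + 2000
= 23875

23875


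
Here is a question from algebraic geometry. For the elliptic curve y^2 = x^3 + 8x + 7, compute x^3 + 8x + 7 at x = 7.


Compute x^3 + 8x + 7 at x = 7:
x^3 = 7^3 = 343
8*x = 8*7 = 56
Sum: 343 + 56 + 7 = 406

406


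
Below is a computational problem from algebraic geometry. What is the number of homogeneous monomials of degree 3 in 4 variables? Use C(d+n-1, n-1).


The number of degree-3 monomials in 4 variables is C(d+n-1, n-1).
= C(3+4-1, 4-1) = C(6, 3)
= 20

20


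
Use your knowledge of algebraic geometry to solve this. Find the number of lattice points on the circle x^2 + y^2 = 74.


Systematically check integer values of x where x^2 <= 74.
For each valid x, check if 74 - x^2 is a perfect square.
x=5: 74 - 25 = 49, sqrt = 7 (valid)
x=7: 74 - 49 = 25, sqrt = 5 (valid)
Total integer solutions found: 8

8


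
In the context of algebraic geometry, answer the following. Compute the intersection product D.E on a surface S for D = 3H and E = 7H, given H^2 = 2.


Using bilinearity of the intersection pairing on a surface S:
(aH).(bH) = ab * (H.H)
We have H^2 = 2.
D.E = (3H).(7H) = 3*7*2
= 21*2
= 42

42


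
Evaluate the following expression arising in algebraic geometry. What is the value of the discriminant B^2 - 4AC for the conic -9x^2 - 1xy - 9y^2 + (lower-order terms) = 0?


The discriminant of a conic Ax^2 + Bxy + Cy^2 + ... = 0 is B^2 - 4AC.
B^2 = (-1)^2 = 1
4AC = 4*(-9)*(-9) = 324
Discriminant = 1 - 324 = -323

-323


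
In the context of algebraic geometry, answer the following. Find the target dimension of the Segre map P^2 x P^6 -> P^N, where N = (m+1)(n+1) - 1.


The Segre embedding maps P^m x P^n into P^N via
all products of coordinates from each factor.
N = (m+1)(n+1) - 1
N = (2+1)(6+1) - 1
N = 3*7 - 1
N = 21 - 1 = 20

20


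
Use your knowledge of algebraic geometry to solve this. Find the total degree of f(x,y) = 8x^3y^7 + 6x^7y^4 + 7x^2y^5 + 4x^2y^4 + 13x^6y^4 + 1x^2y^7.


Examine each term for its total degree (sum of exponents).
  Term '8x^3y^7' has total degree 3+7 = 10.
  Term '6x^7y^4' has total degree 7+4 = 11.
  Term '7x^2y^5' has total degree 2+5 = 7.
  Term '4x^2y^4' has total degree 2+4 = 6.
  Term '13x^6y^4' has total degree 6+4 = 10.
  Term '1x^2y^7' has total degree 2+7 = 9.
The maximum total degree among all terms is 11.

11


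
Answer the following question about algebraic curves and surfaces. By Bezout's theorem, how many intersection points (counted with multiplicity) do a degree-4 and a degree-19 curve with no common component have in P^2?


Bezout's theorem states the intersection count equals the product of degrees.
Intersection count = 4 * 19 = 76

76


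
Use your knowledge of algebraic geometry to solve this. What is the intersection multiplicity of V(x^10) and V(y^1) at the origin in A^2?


The intersection multiplicity of V(x^a) and V(y^b) at the origin is:
I(O; V(x^10), V(y^1)) = dim_k(k[x,y]/(x^10, y^1))
A basis for k[x,y]/(x^10, y^1) is the set of monomials x^i * y^j
where 0 <= i < 10 and 0 <= j < 1.
The number of such monomials is 10 * 1 = 10

10


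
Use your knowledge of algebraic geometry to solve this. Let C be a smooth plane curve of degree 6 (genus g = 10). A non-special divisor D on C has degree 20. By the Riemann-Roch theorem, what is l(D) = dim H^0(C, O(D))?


First, compute the genus of a smooth plane curve of degree 6:
g = (d-1)(d-2)/2 = (6-1)(6-2)/2 = 10
For a non-special divisor D (i.e., h^1(D) = 0), Riemann-Roch gives:
l(D) = deg(D) - g + 1
Since deg(D) = 20 >= 2g - 1 = 19, D is non-special.
l(D) = 20 - 10 + 1 = 11

11


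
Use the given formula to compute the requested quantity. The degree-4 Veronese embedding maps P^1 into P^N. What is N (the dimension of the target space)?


The Veronese embedding v_d: P^n -> P^N maps each point to all
degree-d monomials in n+1 homogeneous coordinates.
N = C(n+d, d) - 1
N = C(1+4, 4) - 1
N = C(5, 4) - 1
C(5, 4) = 5
N = 5 - 1 = 4

4


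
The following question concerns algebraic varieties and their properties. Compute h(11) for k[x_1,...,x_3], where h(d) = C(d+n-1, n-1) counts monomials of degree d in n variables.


The Hilbert function for the polynomial ring in 3 variables is:
h(d) = C(d+n-1, n-1)
h(11) = C(11+3-1, 3-1) = C(13, 2)
= 13! / (2! * 11!)
= 78

78


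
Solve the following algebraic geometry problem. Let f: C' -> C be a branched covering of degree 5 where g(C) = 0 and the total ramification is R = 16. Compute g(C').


Riemann-Hurwitz formula: 2g' - 2 = d(2g - 2) + R
Given: d = 5, g = 0, R = 16
2g' - 2 = 5*(2*0 - 2) + 16
2g' - 2 = 5*(-2) + 16
2g' - 2 = -10 + 16 = 6
2g' = 8
g' = 4

4


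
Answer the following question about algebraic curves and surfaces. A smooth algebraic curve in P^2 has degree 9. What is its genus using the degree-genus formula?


Using the genus formula for smooth plane curves:
g = (d-1)(d-2)/2
g = (9-1)(9-2)/2
g = 8*7/2
g = 56/2 = 28

28


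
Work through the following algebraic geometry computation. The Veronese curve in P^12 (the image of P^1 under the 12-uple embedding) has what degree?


The rational normal curve in P^12 is the image of P^1 under the 12-uple Veronese.
A general hyperplane in P^12 pulls back to a degree-12 form on P^1, which has 12 zeros,
so the curve meets a general hyperplane in 12 points. Degree = 12.

12


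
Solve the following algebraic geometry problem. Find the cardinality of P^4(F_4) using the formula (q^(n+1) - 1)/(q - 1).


P^4(F_4) has (q^(n+1) - 1)/(q - 1) points.
= 4^4 + 4^3 + 4^2 + 4^1 + 4^0
= 256 + 64 + 16 + 4 + 1
= 341

341


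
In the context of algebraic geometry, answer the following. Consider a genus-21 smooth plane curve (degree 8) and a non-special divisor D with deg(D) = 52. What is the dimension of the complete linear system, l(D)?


First, compute the genus of a smooth plane curve of degree 8:
g = (d-1)(d-2)/2 = (8-1)(8-2)/2 = 21
For a non-special divisor D (i.e., h^1(D) = 0), Riemann-Roch gives:
l(D) = deg(D) - g + 1
Since deg(D) = 52 >= 2g - 1 = 41, D is non-special.
l(D) = 52 - 21 + 1 = 32

32


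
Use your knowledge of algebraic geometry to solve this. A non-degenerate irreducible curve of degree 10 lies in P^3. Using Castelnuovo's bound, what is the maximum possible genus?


Castelnuovo's bound: write d - 1 = m(r-1) + epsilon with 0 <= epsilon < r-1.
d - 1 = 10 - 1 = 9
r - 1 = 3 - 1 = 2
9 = 4*2 + 1, so m = 4, epsilon = 1
pi(d, r) = m(m-1)(r-1)/2 + m*epsilon
= 4*3*2/2 + 4*1
= 24/2 + 4
= 12 + 4 = 16

16


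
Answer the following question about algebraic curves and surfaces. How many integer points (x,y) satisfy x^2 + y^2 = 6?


Systematically check integer values of x where x^2 <= 6.
For each valid x, check if 6 - x^2 is a perfect square.
Total integer solutions found: 0

0


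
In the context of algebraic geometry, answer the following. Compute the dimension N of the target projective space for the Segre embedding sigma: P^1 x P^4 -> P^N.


The Segre embedding maps P^m x P^n into P^N via
all products of coordinates from each factor.
N = (m+1)(n+1) - 1
N = (1+1)(4+1) - 1
N = 2*5 - 1
N = 10 - 1 = 9

9


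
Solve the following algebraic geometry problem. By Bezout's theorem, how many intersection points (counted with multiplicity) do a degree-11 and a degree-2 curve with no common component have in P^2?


Bezout's theorem states the intersection count equals the product of degrees.
Intersection count = 11 * 2 = 22

22


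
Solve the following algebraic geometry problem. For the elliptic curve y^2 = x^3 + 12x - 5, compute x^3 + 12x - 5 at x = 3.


Compute x^3 + 12x - 5 at x = 3:
x^3 = 3^3 = 27
12*x = 12*3 = 36
Sum: 27 + 36 - 5 = 58

58


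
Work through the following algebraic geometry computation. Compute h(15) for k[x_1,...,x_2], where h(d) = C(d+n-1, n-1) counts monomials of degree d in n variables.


The Hilbert function for the polynomial ring in 2 variables is:
h(d) = C(d+n-1, n-1)
h(15) = C(15+2-1, 2-1) = C(16, 1)
= 16! / (1! * 15!)
= 16

16


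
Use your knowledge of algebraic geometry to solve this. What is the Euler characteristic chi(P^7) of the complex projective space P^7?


The complex projective space P^7 has one cell in each even real dimension 0, 2, ..., 14.
The cohomology groups are H^{2k}(P^7) = Z for k = 0,...,7, and 0 otherwise.
Euler characteristic = sum of Betti numbers = 1 per even-dimensional cohomology group.
chi(P^7) = 7 + 1 = 8

8


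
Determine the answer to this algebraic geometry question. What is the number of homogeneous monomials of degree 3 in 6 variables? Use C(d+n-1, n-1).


The number of degree-3 monomials in 6 variables is C(d+n-1, n-1).
= C(3+6-1, 6-1) = C(8, 5)
= 56

56


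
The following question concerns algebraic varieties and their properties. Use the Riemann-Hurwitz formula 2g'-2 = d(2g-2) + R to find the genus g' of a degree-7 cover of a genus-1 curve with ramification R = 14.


Riemann-Hurwitz formula: 2g' - 2 = d(2g - 2) + R
Given: d = 7, g = 1, R = 14
2g' - 2 = 7*(2*1 - 2) + 14
2g' - 2 = 7*0 + 14
2g' - 2 = 0 + 14 = 14
2g' = 16
g' = 8

8


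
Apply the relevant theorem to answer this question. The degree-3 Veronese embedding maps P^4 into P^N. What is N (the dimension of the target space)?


The Veronese embedding v_d: P^n -> P^N maps each point to all
degree-d monomials in n+1 homogeneous coordinates.
N = C(n+d, d) - 1
N = C(4+3, 3) - 1
N = C(7, 3) - 1
C(7, 3) = 35
N = 35 - 1 = 34

34


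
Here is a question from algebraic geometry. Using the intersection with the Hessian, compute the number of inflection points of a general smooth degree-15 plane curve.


For a general smooth plane curve C of degree d, the inflection points are
the intersection of C with its Hessian curve, which has degree 3(d-2).
By Bezout, the total intersection number is d * 3(d-2) = 15 * 39 = 585.
For a general curve every flex is ordinary, so each contributes
multiplicity 1 to C·Hess(C), and the number of distinct inflection
points is 3d(d-2).
Inflection points = 3*15*(15-2) = 3*15*13 = 585

585


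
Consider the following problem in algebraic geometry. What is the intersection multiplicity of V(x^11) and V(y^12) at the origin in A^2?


The intersection multiplicity of V(x^a) and V(y^b) at the origin is:
I(O; V(x^11), V(y^12)) = dim_k(k[x,y]/(x^11, y^12))
A basis for k[x,y]/(x^11, y^12) is the set of monomials x^i * y^j
where 0 <= i < 11 and 0 <= j < 12.
The number of such monomials is 11 * 12 = 132

132


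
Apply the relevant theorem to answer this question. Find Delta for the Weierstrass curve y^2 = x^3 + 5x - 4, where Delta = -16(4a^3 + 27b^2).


Compute each component:
4a^3 = 4*5^3 = 4*125 = 500
27b^2 = 27*(-4)^2 = 27*16 = 432
4a^3 + 27b^2 = 500 + 432 = 932
Delta = -16*932 = -14912

-14912


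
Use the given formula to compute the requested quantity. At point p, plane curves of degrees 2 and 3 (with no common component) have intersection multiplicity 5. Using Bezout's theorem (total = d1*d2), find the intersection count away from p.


By Bezout's theorem, the total intersection number is d1 * d2.
Total = 2 * 3 = 6
Intersection multiplicity at p = 5
Remaining intersections = 6 - 5 = 1

1


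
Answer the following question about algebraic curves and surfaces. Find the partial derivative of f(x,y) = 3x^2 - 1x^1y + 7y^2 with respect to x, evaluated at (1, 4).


df/dx = 2*3*x^1 + 1*(-1)*x^0*y
At (1,4): 2*3*1^1 + 1*(-1)*1^0*4
= 6 - 4
= 2

2


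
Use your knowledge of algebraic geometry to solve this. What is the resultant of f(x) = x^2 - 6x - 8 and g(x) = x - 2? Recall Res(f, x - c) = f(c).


For Res(f, x - c), we evaluate f at x = c.
f(2) = 2^2 - 6*2 - 8
= 4 - 12 - 8
= -8 - 8 = -16
Res(f, g) = -16

-16


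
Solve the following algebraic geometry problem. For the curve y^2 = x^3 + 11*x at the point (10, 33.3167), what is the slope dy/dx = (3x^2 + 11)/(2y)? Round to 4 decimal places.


Using implicit differentiation of y^2 = x^3 + 11*x:
2y * dy/dx = 3x^2 + 11
dy/dx = (3x^2 + 11)/(2y)
Numerator: 3*10^2 + 11 = 311
Denominator: 2*33.3167 = 66.6334
dy/dx = 311/66.6334 = 4.6673

4.6673


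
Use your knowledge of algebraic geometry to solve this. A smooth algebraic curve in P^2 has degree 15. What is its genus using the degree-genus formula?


Using the genus formula for smooth plane curves:
g = (d-1)(d-2)/2
g = (15-1)(15-2)/2
g = 14*13/2
g = 182/2 = 91

91


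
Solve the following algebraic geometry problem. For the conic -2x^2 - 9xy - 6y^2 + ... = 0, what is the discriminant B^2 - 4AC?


The discriminant of a conic Ax^2 + Bxy + Cy^2 + ... = 0 is B^2 - 4AC.
B^2 = (-9)^2 = 81
4AC = 4*(-2)*(-6) = 48
Discriminant = 81 - 48 = 33

33


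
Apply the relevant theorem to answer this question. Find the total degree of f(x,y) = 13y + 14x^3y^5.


Examine each term for its total degree (sum of exponents).
  Term '13y' has total degree 0+1 = 1.
  Term '14x^3y^5' has total degree 3+5 = 8.
The maximum total degree among all terms is 8.

8


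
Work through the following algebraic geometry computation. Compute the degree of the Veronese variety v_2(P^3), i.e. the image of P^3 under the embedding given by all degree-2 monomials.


The Veronese variety v_2(P^3) has degree d^r.
d^r = 2^3 = 8

8


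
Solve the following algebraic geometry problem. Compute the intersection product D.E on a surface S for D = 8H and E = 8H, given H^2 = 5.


Using bilinearity of the intersection pairing on a surface S:
(aH).(bH) = ab * (H.H)
We have H^2 = 5.
D.E = (8H).(8H) = 8*8*5
= 64*5
= 320

320


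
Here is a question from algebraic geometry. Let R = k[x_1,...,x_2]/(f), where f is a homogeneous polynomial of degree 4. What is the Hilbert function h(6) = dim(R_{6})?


For R = k[x_1,...,x_n]/(f) with f homogeneous of degree e:
The Hilbert series is (1 - t^e)/(1 - t)^n.
So h(d) = C(d+n-1, n-1) - C(d-e+n-1, n-1) for d >= e.
With n=2, e=4, d=6:
C(6+2-1, 2-1) = C(7, 1) = 7
C(6-4+2-1, 2-1) = C(3, 1) = 3
h(6) = 7 - 3 = 4

4


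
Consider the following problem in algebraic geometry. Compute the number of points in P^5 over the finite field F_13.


P^5(F_13) has (q^(n+1) - 1)/(q - 1) points.
= 13^5 + 13^4 + 13^3 + 13^2 + 13^1 + 13^0
= 371293 + 28561 + 2197 + 169 + 13 + 1
= 402234

402234


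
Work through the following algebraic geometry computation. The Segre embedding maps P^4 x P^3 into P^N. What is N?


The Segre embedding maps P^m x P^n into P^N via
all products of coordinates from each factor.
N = (m+1)(n+1) - 1
N = (4+1)(3+1) - 1
N = 5*4 - 1
N = 20 - 1 = 19

19


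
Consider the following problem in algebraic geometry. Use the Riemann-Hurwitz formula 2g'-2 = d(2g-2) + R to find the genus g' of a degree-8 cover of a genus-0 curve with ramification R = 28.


Riemann-Hurwitz formula: 2g' - 2 = d(2g - 2) + R
Given: d = 8, g = 0, R = 28
2g' - 2 = 8*(2*0 - 2) + 28
2g' - 2 = 8*(-2) + 28
2g' - 2 = -16 + 28 = 12
2g' = 14
g' = 7

7


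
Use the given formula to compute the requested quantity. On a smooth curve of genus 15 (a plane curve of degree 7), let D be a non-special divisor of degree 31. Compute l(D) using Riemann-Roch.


First, compute the genus of a smooth plane curve of degree 7:
g = (d-1)(d-2)/2 = (7-1)(7-2)/2 = 15
For a non-special divisor D (i.e., h^1(D) = 0), Riemann-Roch gives:
l(D) = deg(D) - g + 1
Since deg(D) = 31 >= 2g - 1 = 29, D is non-special.
l(D) = 31 - 15 + 1 = 17

17


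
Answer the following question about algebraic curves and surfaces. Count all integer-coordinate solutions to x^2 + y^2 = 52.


Systematically check integer values of x where x^2 <= 52.
For each valid x, check if 52 - x^2 is a perfect square.
x=4: 52 - 16 = 36, sqrt = 6 (valid)
x=6: 52 - 36 = 16, sqrt = 4 (valid)
Total integer solutions found: 8

8


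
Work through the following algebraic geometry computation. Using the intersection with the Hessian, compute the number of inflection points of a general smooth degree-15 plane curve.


For a general smooth plane curve C of degree d, the inflection points are
the intersection of C with its Hessian curve, which has degree 3(d-2).
By Bezout, the total intersection number is d * 3(d-2) = 15 * 39 = 585.
For a general curve every flex is ordinary, so each contributes
multiplicity 1 to C·Hess(C), and the number of distinct inflection
points is 3d(d-2).
Inflection points = 3*15*(15-2) = 3*15*13 = 585

585


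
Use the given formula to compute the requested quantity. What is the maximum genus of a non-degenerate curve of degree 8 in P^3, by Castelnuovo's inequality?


Castelnuovo's bound: write d - 1 = m(r-1) + epsilon with 0 <= epsilon < r-1.
d - 1 = 8 - 1 = 7
r - 1 = 3 - 1 = 2
7 = 3*2 + 1, so m = 3, epsilon = 1
pi(d, r) = m(m-1)(r-1)/2 + m*epsilon
= 3*2*2/2 + 3*1
= 12/2 + 3
= 6 + 3 = 9

9


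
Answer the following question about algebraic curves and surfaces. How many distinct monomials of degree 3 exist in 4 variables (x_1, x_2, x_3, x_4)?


The number of degree-3 monomials in 4 variables is C(d+n-1, n-1).
= C(3+4-1, 4-1) = C(6, 3)
= 20

20


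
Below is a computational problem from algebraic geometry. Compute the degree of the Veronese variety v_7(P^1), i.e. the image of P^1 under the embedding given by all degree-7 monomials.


The Veronese variety v_7(P^1) has degree d^r.
d^r = 7^1 = 7

7


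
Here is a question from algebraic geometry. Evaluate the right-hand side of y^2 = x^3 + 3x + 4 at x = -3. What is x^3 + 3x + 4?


Compute x^3 + 3x + 4 at x = -3:
x^3 = (-3)^3 = -27
3*x = 3*(-3) = -9
Sum: -27 - 9 + 4 = -32

-32


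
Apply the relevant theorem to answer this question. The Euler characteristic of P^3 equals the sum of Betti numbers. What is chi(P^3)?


The complex projective space P^3 has one cell in each even real dimension 0, 2, ..., 6.
The cohomology groups are H^{2k}(P^3) = Z for k = 0,...,3, and 0 otherwise.
Euler characteristic = sum of Betti numbers = 1 per even-dimensional cohomology group.
chi(P^3) = 3 + 1 = 4

4


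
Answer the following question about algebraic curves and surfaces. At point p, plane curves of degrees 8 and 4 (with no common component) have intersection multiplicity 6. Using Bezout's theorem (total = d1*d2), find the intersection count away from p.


By Bezout's theorem, the total intersection number is d1 * d2.
Total = 8 * 4 = 32
Intersection multiplicity at p = 6
Remaining intersections = 32 - 6 = 26

26


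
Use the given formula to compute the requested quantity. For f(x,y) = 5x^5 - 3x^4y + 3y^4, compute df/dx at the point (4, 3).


df/dx = 5*5*x^4 + 4*(-3)*x^3*y
At (4,3): 5*5*4^4 + 4*(-3)*4^3*3
= 6400 - 2304
= 4096

4096


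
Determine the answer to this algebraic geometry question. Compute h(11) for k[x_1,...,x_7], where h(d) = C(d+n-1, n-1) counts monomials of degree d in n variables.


The Hilbert function for the polynomial ring in 7 variables is:
h(d) = C(d+n-1, n-1)
h(11) = C(11+7-1, 7-1) = C(17, 6)
= 17! / (6! * 11!)
= 12376

12376


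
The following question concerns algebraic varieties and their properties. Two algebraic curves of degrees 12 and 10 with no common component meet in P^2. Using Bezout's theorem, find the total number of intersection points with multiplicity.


Bezout's theorem states the intersection count equals the product of degrees.
Intersection count = 12 * 10 = 120

120


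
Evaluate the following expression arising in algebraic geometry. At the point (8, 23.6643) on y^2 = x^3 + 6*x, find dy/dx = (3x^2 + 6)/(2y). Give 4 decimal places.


Using implicit differentiation of y^2 = x^3 + 6*x:
2y * dy/dx = 3x^2 + 6
dy/dx = (3x^2 + 6)/(2y)
Numerator: 3*8^2 + 6 = 198
Denominator: 2*23.6643 = 47.3286
dy/dx = 198/47.3286 = 4.1835

4.1835


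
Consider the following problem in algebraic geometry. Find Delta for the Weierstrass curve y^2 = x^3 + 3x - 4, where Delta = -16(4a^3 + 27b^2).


Compute each component:
4a^3 = 4*3^3 = 4*27 = 108
27b^2 = 27*(-4)^2 = 27*16 = 432
4a^3 + 27b^2 = 108 + 432 = 540
Delta = -16*540 = -8640

-8640


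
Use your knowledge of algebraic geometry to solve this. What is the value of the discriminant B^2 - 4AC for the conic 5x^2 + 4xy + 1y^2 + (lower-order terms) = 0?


The discriminant of a conic Ax^2 + Bxy + Cy^2 + ... = 0 is B^2 - 4AC.
B^2 = 4^2 = 16
4AC = 4*5*1 = 20
Discriminant = 16 - 20 = -4

-4


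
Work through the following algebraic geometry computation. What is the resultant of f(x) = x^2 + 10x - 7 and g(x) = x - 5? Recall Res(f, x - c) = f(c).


For Res(f, x - c), we evaluate f at x = c.
f(5) = 5^2 + 10*5 - 7
= 25 + 50 - 7
= 75 - 7 = 68
Res(f, g) = 68

68


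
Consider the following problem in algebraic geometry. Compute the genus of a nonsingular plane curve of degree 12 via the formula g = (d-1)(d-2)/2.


Using the genus formula for smooth plane curves:
g = (d-1)(d-2)/2
g = (12-1)(12-2)/2
g = 11*10/2
g = 110/2 = 55

55


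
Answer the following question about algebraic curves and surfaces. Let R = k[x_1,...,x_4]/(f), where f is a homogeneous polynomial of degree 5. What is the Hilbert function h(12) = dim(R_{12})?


For R = k[x_1,...,x_n]/(f) with f homogeneous of degree e:
The Hilbert series is (1 - t^e)/(1 - t)^n.
So h(d) = C(d+n-1, n-1) - C(d-e+n-1, n-1) for d >= e.
With n=4, e=5, d=12:
C(12+4-1, 4-1) = C(15, 3) = 455
C(12-5+4-1, 4-1) = C(10, 3) = 120
h(12) = 455 - 120 = 335

335


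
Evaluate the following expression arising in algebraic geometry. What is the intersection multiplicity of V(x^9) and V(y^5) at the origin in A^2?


The intersection multiplicity of V(x^a) and V(y^b) at the origin is:
I(O; V(x^9), V(y^5)) = dim_k(k[x,y]/(x^9, y^5))
A basis for k[x,y]/(x^9, y^5) is the set of monomials x^i * y^j
where 0 <= i < 9 and 0 <= j < 5.
The number of such monomials is 9 * 5 = 45

45


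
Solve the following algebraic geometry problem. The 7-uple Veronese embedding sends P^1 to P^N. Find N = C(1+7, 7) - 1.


The Veronese embedding v_d: P^n -> P^N maps each point to all
degree-d monomials in n+1 homogeneous coordinates.
N = C(n+d, d) - 1
N = C(1+7, 7) - 1
N = C(8, 7) - 1
C(8, 7) = 8
N = 8 - 1 = 7

7


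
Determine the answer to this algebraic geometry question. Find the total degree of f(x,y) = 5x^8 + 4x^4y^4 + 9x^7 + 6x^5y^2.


Examine each term for its total degree (sum of exponents).
  Term '5x^8' has total degree 8+0 = 8.
  Term '4x^4y^4' has total degree 4+4 = 8.
  Term '9x^7' has total degree 7+0 = 7.
  Term '6x^5y^2' has total degree 5+2 = 7.
The maximum total degree among all terms is 8.

8


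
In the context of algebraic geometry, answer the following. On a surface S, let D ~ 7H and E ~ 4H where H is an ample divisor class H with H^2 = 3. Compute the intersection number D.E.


Using bilinearity of the intersection pairing on a surface S:
(aH).(bH) = ab * (H.H)
We have H^2 = 3.
D.E = (7H).(4H) = 7*4*3
= 28*3
= 84

84


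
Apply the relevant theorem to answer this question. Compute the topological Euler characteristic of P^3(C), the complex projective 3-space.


The complex projective space P^3 has one cell in each even real dimension 0, 2, ..., 6.
The cohomology groups are H^{2k}(P^3) = Z for k = 0,...,3, and 0 otherwise.
Euler characteristic = sum of Betti numbers = 1 per even-dimensional cohomology group.
chi(P^3) = 3 + 1 = 4

4


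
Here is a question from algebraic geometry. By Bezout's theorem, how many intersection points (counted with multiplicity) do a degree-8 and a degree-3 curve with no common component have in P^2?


Bezout's theorem states the intersection count equals the product of degrees.
Intersection count = 8 * 3 = 24

24


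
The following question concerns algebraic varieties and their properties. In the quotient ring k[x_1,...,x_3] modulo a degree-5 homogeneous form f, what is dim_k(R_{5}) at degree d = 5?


For R = k[x_1,...,x_n]/(f) with f homogeneous of degree e:
The Hilbert series is (1 - t^e)/(1 - t)^n.
So h(d) = C(d+n-1, n-1) - C(d-e+n-1, n-1) for d >= e.
With n=3, e=5, d=5:
C(5+3-1, 3-1) = C(7, 2) = 21
C(5-5+3-1, 3-1) = C(2, 2) = 1
h(5) = 21 - 1 = 20

20


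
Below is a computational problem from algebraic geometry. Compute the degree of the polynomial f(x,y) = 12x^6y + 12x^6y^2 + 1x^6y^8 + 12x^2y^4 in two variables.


Examine each term for its total degree (sum of exponents).
  Term '12x^6y' has total degree 6+1 = 7.
  Term '12x^6y^2' has total degree 6+2 = 8.
  Term '1x^6y^8' has total degree 6+8 = 14.
  Term '12x^2y^4' has total degree 2+4 = 6.
The maximum total degree among all terms is 14.

14


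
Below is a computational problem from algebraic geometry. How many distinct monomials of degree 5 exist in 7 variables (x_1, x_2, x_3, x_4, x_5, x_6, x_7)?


The number of degree-5 monomials in 7 variables is C(d+n-1, n-1).
= C(5+7-1, 7-1) = C(11, 6)
= 462

462


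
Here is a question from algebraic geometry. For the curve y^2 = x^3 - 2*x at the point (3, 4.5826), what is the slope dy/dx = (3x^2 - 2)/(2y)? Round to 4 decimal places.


Using implicit differentiation of y^2 = x^3 - 2*x:
2y * dy/dx = 3x^2 - 2
dy/dx = (3x^2 - 2)/(2y)
Numerator: 3*3^2 - 2 = 25
Denominator: 2*4.5826 = 9.1652
dy/dx = 25/9.1652 = 2.7277

2.7277


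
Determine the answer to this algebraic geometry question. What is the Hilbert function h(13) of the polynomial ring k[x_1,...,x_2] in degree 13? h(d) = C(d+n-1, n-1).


The Hilbert function for the polynomial ring in 2 variables is:
h(d) = C(d+n-1, n-1)
h(13) = C(13+2-1, 2-1) = C(14, 1)
= 14! / (1! * 13!)
= 14

14


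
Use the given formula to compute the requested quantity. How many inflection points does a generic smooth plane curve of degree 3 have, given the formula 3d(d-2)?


For a general smooth plane curve C of degree d, the inflection points are
the intersection of C with its Hessian curve, which has degree 3(d-2).
By Bezout, the total intersection number is d * 3(d-2) = 3 * 3 = 9.
For a general curve every flex is ordinary, so each contributes
multiplicity 1 to C·Hess(C), and the number of distinct inflection
points is 3d(d-2).
Inflection points = 3*3*(3-2) = 3*3*1 = 9

9


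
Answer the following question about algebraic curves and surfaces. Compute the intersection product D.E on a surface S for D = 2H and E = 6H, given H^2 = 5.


Using bilinearity of the intersection pairing on a surface S:
(aH).(bH) = ab * (H.H)
We have H^2 = 5.
D.E = (2H).(6H) = 2*6*5
= 12*5
= 60

60


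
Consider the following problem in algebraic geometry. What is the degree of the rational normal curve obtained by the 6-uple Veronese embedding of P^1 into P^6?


The rational normal curve in P^6 is the image of P^1 under the 6-uple Veronese.
A general hyperplane in P^6 pulls back to a degree-6 form on P^1, which has 6 zeros,
so the curve meets a general hyperplane in 6 points. Degree = 6.

6


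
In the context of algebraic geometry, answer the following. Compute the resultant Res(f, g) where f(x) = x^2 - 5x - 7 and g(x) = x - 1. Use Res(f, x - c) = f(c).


For Res(f, x - c), we evaluate f at x = c.
f(1) = 1^2 - 5*1 - 7
= 1 - 5 - 7
= -4 - 7 = -11
Res(f, g) = -11

-11


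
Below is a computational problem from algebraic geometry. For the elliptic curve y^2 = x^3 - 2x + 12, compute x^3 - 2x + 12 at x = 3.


Compute x^3 - 2x + 12 at x = 3:
x^3 = 3^3 = 27
(-2)*x = (-2)*3 = -6
Sum: 27 - 6 + 12 = 33

33


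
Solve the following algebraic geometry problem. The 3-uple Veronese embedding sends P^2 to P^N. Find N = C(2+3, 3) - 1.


The Veronese embedding v_d: P^n -> P^N maps each point to all
degree-d monomials in n+1 homogeneous coordinates.
N = C(n+d, d) - 1
N = C(2+3, 3) - 1
N = C(5, 3) - 1
C(5, 3) = 10
N = 10 - 1 = 9

9


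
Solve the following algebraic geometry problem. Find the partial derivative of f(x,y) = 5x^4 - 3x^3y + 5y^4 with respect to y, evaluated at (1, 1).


df/dy = (-3)*x^3 + 4*5*y^3
At (1,1): (-3)*1^3 + 4*5*1^3
= -3 + 20
= 17

17


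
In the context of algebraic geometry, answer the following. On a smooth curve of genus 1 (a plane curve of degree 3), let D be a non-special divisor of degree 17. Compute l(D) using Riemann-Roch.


First, compute the genus of a smooth plane curve of degree 3:
g = (d-1)(d-2)/2 = (3-1)(3-2)/2 = 1
For a non-special divisor D (i.e., h^1(D) = 0), Riemann-Roch gives:
l(D) = deg(D) - g + 1
Since deg(D) = 17 >= 2g - 1 = 1, D is non-special.
l(D) = 17 - 1 + 1 = 17

17


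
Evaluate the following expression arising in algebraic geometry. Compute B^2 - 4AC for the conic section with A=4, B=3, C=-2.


The discriminant of a conic Ax^2 + Bxy + Cy^2 + ... = 0 is B^2 - 4AC.
B^2 = 3^2 = 9
4AC = 4*4*(-2) = -32
Discriminant = 9 + 32 = 41

41


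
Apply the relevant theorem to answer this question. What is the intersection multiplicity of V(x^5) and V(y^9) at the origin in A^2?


The intersection multiplicity of V(x^a) and V(y^b) at the origin is:
I(O; V(x^5), V(y^9)) = dim_k(k[x,y]/(x^5, y^9))
A basis for k[x,y]/(x^5, y^9) is the set of monomials x^i * y^j
where 0 <= i < 5 and 0 <= j < 9.
The number of such monomials is 5 * 9 = 45

45


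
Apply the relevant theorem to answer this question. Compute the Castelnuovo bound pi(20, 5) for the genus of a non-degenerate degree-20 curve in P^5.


Castelnuovo's bound: write d - 1 = m(r-1) + epsilon with 0 <= epsilon < r-1.
d - 1 = 20 - 1 = 19
r - 1 = 5 - 1 = 4
19 = 4*4 + 3, so m = 4, epsilon = 3
pi(d, r) = m(m-1)(r-1)/2 + m*epsilon
= 4*3*4/2 + 4*3
= 48/2 + 12
= 24 + 12 = 36

36


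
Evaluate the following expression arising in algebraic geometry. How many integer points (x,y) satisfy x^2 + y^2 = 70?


Systematically check integer values of x where x^2 <= 70.
For each valid x, check if 70 - x^2 is a perfect square.
Total integer solutions found: 0

0


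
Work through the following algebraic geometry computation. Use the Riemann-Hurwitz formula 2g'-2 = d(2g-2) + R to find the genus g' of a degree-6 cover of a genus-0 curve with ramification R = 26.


Riemann-Hurwitz formula: 2g' - 2 = d(2g - 2) + R
Given: d = 6, g = 0, R = 26
2g' - 2 = 6*(2*0 - 2) + 26
2g' - 2 = 6*(-2) + 26
2g' - 2 = -12 + 26 = 14
2g' = 16
g' = 8

8


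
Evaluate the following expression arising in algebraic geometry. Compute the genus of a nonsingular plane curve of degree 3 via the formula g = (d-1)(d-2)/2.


Using the genus formula for smooth plane curves:
g = (d-1)(d-2)/2
g = (3-1)(3-2)/2
g = 2*1/2
g = 2/2 = 1

1


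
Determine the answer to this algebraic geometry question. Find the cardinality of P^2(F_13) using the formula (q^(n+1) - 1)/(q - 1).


P^2(F_13) has (q^(n+1) - 1)/(q - 1) points.
= 13^2 + 13^1 + 13^0
= 169 + 13 + 1
= 183

183


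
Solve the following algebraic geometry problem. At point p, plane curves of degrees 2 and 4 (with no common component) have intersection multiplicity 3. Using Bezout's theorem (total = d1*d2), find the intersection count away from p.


By Bezout's theorem, the total intersection number is d1 * d2.
Total = 2 * 4 = 8
Intersection multiplicity at p = 3
Remaining intersections = 8 - 3 = 5

5


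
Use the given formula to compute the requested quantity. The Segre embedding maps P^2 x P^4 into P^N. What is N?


The Segre embedding maps P^m x P^n into P^N via
all products of coordinates from each factor.
N = (m+1)(n+1) - 1
N = (2+1)(4+1) - 1
N = 3*5 - 1
N = 15 - 1 = 14

14


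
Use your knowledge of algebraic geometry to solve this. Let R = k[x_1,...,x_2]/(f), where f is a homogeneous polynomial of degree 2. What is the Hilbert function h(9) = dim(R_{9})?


For R = k[x_1,...,x_n]/(f) with f homogeneous of degree e:
The Hilbert series is (1 - t^e)/(1 - t)^n.
So h(d) = C(d+n-1, n-1) - C(d-e+n-1, n-1) for d >= e.
With n=2, e=2, d=9:
C(9+2-1, 2-1) = C(10, 1) = 10
C(9-2+2-1, 2-1) = C(8, 1) = 8
h(9) = 10 - 8 = 2

2


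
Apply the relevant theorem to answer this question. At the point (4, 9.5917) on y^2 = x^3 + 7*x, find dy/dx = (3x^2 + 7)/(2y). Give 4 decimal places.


Using implicit differentiation of y^2 = x^3 + 7*x:
2y * dy/dx = 3x^2 + 7
dy/dx = (3x^2 + 7)/(2y)
Numerator: 3*4^2 + 7 = 55
Denominator: 2*9.5917 = 19.1834
dy/dx = 55/19.1834 = 2.8671

2.8671


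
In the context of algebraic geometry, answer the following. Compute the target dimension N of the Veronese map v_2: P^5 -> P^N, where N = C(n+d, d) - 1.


The Veronese embedding v_d: P^n -> P^N maps each point to all
degree-d monomials in n+1 homogeneous coordinates.
N = C(n+d, d) - 1
N = C(5+2, 2) - 1
N = C(7, 2) - 1
C(7, 2) = 21
N = 21 - 1 = 20

20


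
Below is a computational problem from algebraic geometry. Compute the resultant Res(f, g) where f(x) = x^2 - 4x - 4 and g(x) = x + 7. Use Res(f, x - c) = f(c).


For Res(f, x - c), we evaluate f at x = c.
f(-7) = (-7)^2 - 4*(-7) - 4
= 49 + 28 - 4
= 77 - 4 = 73
Res(f, g) = 73

73


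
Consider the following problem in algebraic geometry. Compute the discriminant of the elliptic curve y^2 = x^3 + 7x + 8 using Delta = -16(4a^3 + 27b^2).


Compute each component:
4a^3 = 4*7^3 = 4*343 = 1372
27b^2 = 27*8^2 = 27*64 = 1728
4a^3 + 27b^2 = 1372 + 1728 = 3100
Delta = -16*3100 = -49600

-49600


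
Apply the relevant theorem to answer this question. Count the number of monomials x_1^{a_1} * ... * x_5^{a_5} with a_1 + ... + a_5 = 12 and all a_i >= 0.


The number of degree-12 monomials in 5 variables is C(d+n-1, n-1).
= C(12+5-1, 5-1) = C(16, 4)
= 1820

1820


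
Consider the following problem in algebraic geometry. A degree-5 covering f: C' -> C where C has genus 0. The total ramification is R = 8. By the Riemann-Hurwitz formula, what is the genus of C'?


Riemann-Hurwitz formula: 2g' - 2 = d(2g - 2) + R
Given: d = 5, g = 0, R = 8
2g' - 2 = 5*(2*0 - 2) + 8
2g' - 2 = 5*(-2) + 8
2g' - 2 = -10 + 8 = -2
2g' = 0
g' = 0

0


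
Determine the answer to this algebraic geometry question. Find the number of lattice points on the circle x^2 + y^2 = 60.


Systematically check integer values of x where x^2 <= 60.
For each valid x, check if 60 - x^2 is a perfect square.
Total integer solutions found: 0

0


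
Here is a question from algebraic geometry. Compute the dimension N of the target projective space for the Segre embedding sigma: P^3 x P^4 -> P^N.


The Segre embedding maps P^m x P^n into P^N via
all products of coordinates from each factor.
N = (m+1)(n+1) - 1
N = (3+1)(4+1) - 1
N = 4*5 - 1
N = 20 - 1 = 19

19


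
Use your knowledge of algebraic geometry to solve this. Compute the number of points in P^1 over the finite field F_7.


P^1(F_7) has (q^(n+1) - 1)/(q - 1) points.
= 7^1 + 7^0
= 7 + 1
= 8

8


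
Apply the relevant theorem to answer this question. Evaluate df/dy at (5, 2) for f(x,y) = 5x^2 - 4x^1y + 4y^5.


df/dy = (-4)*x^1 + 5*4*y^4
At (5,2): (-4)*5^1 + 5*4*2^4
= -20 + 320
= 300

300


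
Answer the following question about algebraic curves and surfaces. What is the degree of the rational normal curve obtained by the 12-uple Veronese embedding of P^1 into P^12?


The rational normal curve in P^12 is the image of P^1 under the 12-uple Veronese.
A general hyperplane in P^12 pulls back to a degree-12 form on P^1, which has 12 zeros,
so the curve meets a general hyperplane in 12 points. Degree = 12.

12


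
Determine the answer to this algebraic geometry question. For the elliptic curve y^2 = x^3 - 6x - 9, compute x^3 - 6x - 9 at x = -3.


Compute x^3 - 6x - 9 at x = -3:
x^3 = (-3)^3 = -27
(-6)*x = (-6)*(-3) = 18
Sum: -27 + 18 - 9 = -18

-18


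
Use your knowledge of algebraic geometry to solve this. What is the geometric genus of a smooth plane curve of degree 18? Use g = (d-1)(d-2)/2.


Using the genus formula for smooth plane curves:
g = (d-1)(d-2)/2
g = (18-1)(18-2)/2
g = 17*16/2
g = 272/2 = 136

136
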